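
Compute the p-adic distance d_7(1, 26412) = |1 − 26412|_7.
d_7(1, 26412) = 1/2401

Step 1 — x − y = 1 − 26412 = -26411. Step 2 — v_7(-26411) = 4 (factor: -26411 = −(7^4 · 11); the sign does not affect v_p). Step 3 — |x − y|_7 = 7^{-4} = 1/2401.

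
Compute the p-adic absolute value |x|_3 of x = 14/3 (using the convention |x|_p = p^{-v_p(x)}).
|14/3|_3 = 3

Step 1 — compute v_3(x) by factoring powers of 3 out of the numerator and denominator: v_3(14/3) = -1. Step 2 — apply |x|_p = p^{-v_p(x)} = 3^{1} = 3.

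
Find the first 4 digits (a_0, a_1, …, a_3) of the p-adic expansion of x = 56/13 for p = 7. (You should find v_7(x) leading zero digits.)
(a_0, …, a_3) = (0, 6, 3, 0)

v_7(56/13) = 1, so a_0 = ... = a_0 = 0. Factor out: x = 7^1 · u with u = 8/13 a unit in ℤ_7. Expand u iteratively via a_{v+i} = u_i mod 7, u_{i+1} = (u_i − a_{v+i})/7:
  u_0 = 8/13;  a_1 = 6;  u_1 = (u_0 − 6)/7 = -10/13
  u_1 = -10/13;  a_2 = 3;  u_2 = (u_1 − 3)/7 = -7/13
  u_2 = -7/13;  a_3 = 0;  u_3 = (u_2 − 0)/7 = -1/13
Digits: (0, 6, 3, 0).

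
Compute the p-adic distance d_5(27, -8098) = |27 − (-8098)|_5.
d_5(27, -8098) = 1/625

Step 1 — x − y = 27 − (-8098) = 8125. Step 2 — v_5(8125) = 4 (factor: 8125 = (5^4 · 13); the sign does not affect v_p). Step 3 — |x − y|_5 = 5^{-4} = 1/625.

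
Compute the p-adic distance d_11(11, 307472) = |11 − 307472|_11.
d_11(11, 307472) = 1/14641

Step 1 — x − y = 11 − 307472 = -307461. Step 2 — v_11(-307461) = 4 (factor: -307461 = −(11^4 · 21); the sign does not affect v_p). Step 3 — |x − y|_11 = 11^{-4} = 1/14641.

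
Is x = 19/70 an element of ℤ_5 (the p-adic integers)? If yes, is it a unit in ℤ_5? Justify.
x ∉ ℤ_5 (v_5(x) = -1 < 0)

ℤ_5 = {x ∈ ℚ_5 : v_5(x) ≥ 0} and ℤ_5^× = {x ∈ ℤ_5 : v_5(x) = 0}. Here v_5(19/70) = v_5(num) − v_5(den) = -1; compare against these criteria.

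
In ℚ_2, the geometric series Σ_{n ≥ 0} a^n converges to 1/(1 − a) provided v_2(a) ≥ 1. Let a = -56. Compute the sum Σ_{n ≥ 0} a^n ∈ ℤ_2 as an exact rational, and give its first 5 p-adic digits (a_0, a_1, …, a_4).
Σ a^n = 1/(1 − a) = 1/57;  first 5 digits = (1, 0, 0, 1, 0)

v_2(a) = 3 ≥ 1, so the series converges in ℤ_2 to 1/(1 − a) = 1/(1 − (-56)) = 1/57. Expand this rational in ℤ_2: compute digits iteratively via d_i = x_i mod 2, x_{i+1} = (x_i − d_i)/2. The first 5 digits are (1, 0, 0, 1, 0).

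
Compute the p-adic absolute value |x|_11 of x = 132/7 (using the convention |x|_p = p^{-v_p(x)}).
|132/7|_11 = 1/11

Step 1 — compute v_11(x) by factoring powers of 11 out of the numerator and denominator: v_11(132/7) = 1. Step 2 — apply |x|_p = p^{-v_p(x)} = 11^{-1} = 1/11.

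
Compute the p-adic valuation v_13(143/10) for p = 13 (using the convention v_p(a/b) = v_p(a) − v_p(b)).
v_13(143/10) = 1

Factor powers of 13 from the numerator and denominator of the reduced fraction: 143 = 13^1 · 11 and 10 = 13^0 · 10. Apply v_p(a/b) = v_p(a) − v_p(b): v_13(143/10) = 1 − 0 = 1.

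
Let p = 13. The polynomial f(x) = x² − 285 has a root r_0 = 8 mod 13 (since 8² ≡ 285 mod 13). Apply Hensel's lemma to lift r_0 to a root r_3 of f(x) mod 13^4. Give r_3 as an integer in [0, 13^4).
r_3 = 20249 (mod 28561)

Hensel's recurrence: r_{i+1} = r_i − f(r_i)·(f′(r_i))^{-1} mod 13^{i+2}, with f′(x) = 2x. Iterate:
  r_0 = 8 (mod 13)
  r_1 = 138 (mod 169)
  r_2 = 476 (mod 2197)
  r_3 = 20249 (mod 28561)
Final: r_3 = 20249, and one checks f(r_3) ≡ 0 mod 13^4.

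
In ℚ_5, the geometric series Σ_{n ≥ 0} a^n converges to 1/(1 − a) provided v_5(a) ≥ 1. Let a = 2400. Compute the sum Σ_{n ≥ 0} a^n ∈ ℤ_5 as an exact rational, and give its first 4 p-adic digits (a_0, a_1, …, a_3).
Σ a^n = 1/(1 − a) = -1/2399;  first 4 digits = (1, 0, 1, 4)

v_5(a) = 2 ≥ 1, so the series converges in ℤ_5 to 1/(1 − a) = 1/(1 − 2400) = -1/2399. Expand this rational in ℤ_5: compute digits iteratively via d_i = x_i mod 5, x_{i+1} = (x_i − d_i)/5. The first 4 digits are (1, 0, 1, 4).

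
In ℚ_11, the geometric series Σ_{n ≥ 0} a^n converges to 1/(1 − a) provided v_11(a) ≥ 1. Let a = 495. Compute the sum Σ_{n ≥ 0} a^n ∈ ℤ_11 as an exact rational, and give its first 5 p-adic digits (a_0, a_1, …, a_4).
Σ a^n = 1/(1 − a) = -1/494;  first 5 digits = (1, 1, 5, 9, 7)

v_11(a) = 1 ≥ 1, so the series converges in ℤ_11 to 1/(1 − a) = 1/(1 − 495) = -1/494. Expand this rational in ℤ_11: compute digits iteratively via d_i = x_i mod 11, x_{i+1} = (x_i − d_i)/11. The first 5 digits are (1, 1, 5, 9, 7).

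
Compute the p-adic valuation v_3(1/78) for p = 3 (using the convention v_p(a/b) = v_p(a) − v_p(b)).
v_3(1/78) = -1

Factor powers of 3 from the numerator and denominator of the reduced fraction: 1 = 3^0 · 1 and 78 = 3^1 · 26. Apply v_p(a/b) = v_p(a) − v_p(b): v_3(1/78) = 0 − 1 = -1.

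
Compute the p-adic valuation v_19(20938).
v_19(20938) = 2

v_19(n) is the largest exponent k such that 19^k divides n. Factor out: 20938 = 19^2 · 58. (Sign doesn't affect v_p.) So v_19(20938) = 2.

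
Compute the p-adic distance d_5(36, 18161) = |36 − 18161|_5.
d_5(36, 18161) = 1/625

Step 1 — x − y = 36 − 18161 = -18125. Step 2 — v_5(-18125) = 4 (factor: -18125 = −(5^4 · 29); the sign does not affect v_p). Step 3 — |x − y|_5 = 5^{-4} = 1/625.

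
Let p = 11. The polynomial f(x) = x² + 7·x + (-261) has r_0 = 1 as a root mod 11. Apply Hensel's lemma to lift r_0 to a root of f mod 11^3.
r_2 = 1024 (mod 1331)

Hensel: r_{i+1} = r_i − f(r_i)·(f′(r_i))^{-1} mod 11^{i+2}, f′(x) = 2x + 7. Iterate:
  r_0 = 1 (mod 11)
  r_1 = 56 (mod 121)
  r_2 = 1024 (mod 1331)
Final: r = 1024 satisfies f(r) ≡ 0 mod 11^3.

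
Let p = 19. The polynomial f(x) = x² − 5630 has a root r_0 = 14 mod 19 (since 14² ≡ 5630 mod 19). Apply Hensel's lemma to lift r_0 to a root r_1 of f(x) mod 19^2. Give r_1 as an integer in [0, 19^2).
r_1 = 337 (mod 361)

Hensel's recurrence: r_{i+1} = r_i − f(r_i)·(f′(r_i))^{-1} mod 19^{i+2}, with f′(x) = 2x. Iterate:
  r_0 = 14 (mod 19)
  r_1 = 337 (mod 361)
Final: r_1 = 337, and one checks f(r_1) ≡ 0 mod 19^2.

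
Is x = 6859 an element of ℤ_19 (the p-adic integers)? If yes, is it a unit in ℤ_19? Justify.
x ∈ ℤ_19 but not a unit; v_19(x) = 3 > 0

ℤ_19 = {x ∈ ℚ_19 : v_19(x) ≥ 0} and ℤ_19^× = {x ∈ ℤ_19 : v_19(x) = 0}. Here v_19(6859) = v_19(num) − v_19(den) = 3; compare against these criteria.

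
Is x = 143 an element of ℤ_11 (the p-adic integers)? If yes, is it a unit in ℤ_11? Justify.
x ∈ ℤ_11 but not a unit; v_11(x) = 1 > 0

ℤ_11 = {x ∈ ℚ_11 : v_11(x) ≥ 0} and ℤ_11^× = {x ∈ ℤ_11 : v_11(x) = 0}. Here v_11(143) = v_11(num) − v_11(den) = 1; compare against these criteria.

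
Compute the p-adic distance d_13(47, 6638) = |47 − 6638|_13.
d_13(47, 6638) = 1/2197

Step 1 — x − y = 47 − 6638 = -6591. Step 2 — v_13(-6591) = 3 (factor: -6591 = −(13^3 · 3); the sign does not affect v_p). Step 3 — |x − y|_13 = 13^{-3} = 1/2197.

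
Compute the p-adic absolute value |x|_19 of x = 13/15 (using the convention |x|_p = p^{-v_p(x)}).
|13/15|_19 = 1

Step 1 — compute v_19(x) by factoring powers of 19 out of the numerator and denominator: v_19(13/15) = 0. Step 2 — apply |x|_p = p^{-v_p(x)} = 19^{0} = 1.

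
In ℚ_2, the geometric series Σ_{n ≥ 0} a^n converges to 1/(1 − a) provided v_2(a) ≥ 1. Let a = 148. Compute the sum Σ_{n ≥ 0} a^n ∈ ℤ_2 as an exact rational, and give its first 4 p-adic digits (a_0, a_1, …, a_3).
Σ a^n = 1/(1 − a) = -1/147;  first 4 digits = (1, 0, 1, 0)

v_2(a) = 2 ≥ 1, so the series converges in ℤ_2 to 1/(1 − a) = 1/(1 − 148) = -1/147. Expand this rational in ℤ_2: compute digits iteratively via d_i = x_i mod 2, x_{i+1} = (x_i − d_i)/2. The first 4 digits are (1, 0, 1, 0).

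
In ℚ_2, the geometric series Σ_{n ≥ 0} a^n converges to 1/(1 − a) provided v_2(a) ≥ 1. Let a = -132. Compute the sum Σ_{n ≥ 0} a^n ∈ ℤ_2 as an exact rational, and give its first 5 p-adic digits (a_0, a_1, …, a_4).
Σ a^n = 1/(1 − a) = 1/133;  first 5 digits = (1, 0, 1, 1, 0)

v_2(a) = 2 ≥ 1, so the series converges in ℤ_2 to 1/(1 − a) = 1/(1 − (-132)) = 1/133. Expand this rational in ℤ_2: compute digits iteratively via d_i = x_i mod 2, x_{i+1} = (x_i − d_i)/2. The first 5 digits are (1, 0, 1, 1, 0).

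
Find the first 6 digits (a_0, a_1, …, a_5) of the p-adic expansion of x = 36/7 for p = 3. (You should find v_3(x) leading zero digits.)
(a_0, …, a_5) = (0, 0, 1, 2, 1, 2)

v_3(36/7) = 2, so a_0 = ... = a_1 = 0. Factor out: x = 3^2 · u with u = 4/7 a unit in ℤ_3. Expand u iteratively via a_{v+i} = u_i mod 3, u_{i+1} = (u_i − a_{v+i})/3:
  u_0 = 4/7;  a_2 = 1;  u_1 = (u_0 − 1)/3 = -1/7
  u_1 = -1/7;  a_3 = 2;  u_2 = (u_1 − 2)/3 = -5/7
  u_2 = -5/7;  a_4 = 1;  u_3 = (u_2 − 1)/3 = -4/7
  u_3 = -4/7;  a_5 = 2;  u_4 = (u_3 − 2)/3 = -6/7
Digits: (0, 0, 1, 2, 1, 2).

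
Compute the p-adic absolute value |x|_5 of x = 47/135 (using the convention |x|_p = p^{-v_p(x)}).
|47/135|_5 = 5

Step 1 — compute v_5(x) by factoring powers of 5 out of the numerator and denominator: v_5(47/135) = -1. Step 2 — apply |x|_p = p^{-v_p(x)} = 5^{1} = 5.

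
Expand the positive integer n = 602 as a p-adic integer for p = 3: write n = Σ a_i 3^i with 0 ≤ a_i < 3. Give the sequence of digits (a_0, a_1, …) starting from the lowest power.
(a_0, a_1, …) = (2, 2, 0, 1, 1, 2)

Repeated division by 3 gives the digits low-to-high: 602 = 2 + 2·3^1 + 1·3^3 + 1·3^4 + 2·3^5. Digit sequence: (2, 2, 0, 1, 1, 2).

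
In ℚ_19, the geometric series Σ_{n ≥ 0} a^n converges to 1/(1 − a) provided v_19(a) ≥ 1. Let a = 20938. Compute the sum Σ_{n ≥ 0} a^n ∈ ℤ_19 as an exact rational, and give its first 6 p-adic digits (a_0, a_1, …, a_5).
Σ a^n = 1/(1 − a) = -1/20937;  first 6 digits = (1, 0, 1, 3, 1, 6)

v_19(a) = 2 ≥ 1, so the series converges in ℤ_19 to 1/(1 − a) = 1/(1 − 20938) = -1/20937. Expand this rational in ℤ_19: compute digits iteratively via d_i = x_i mod 19, x_{i+1} = (x_i − d_i)/19. The first 6 digits are (1, 0, 1, 3, 1, 6).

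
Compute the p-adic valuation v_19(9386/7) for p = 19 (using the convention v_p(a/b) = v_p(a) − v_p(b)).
v_19(9386/7) = 2

Factor powers of 19 from the numerator and denominator of the reduced fraction: 9386 = 19^2 · 26 and 7 = 19^0 · 7. Apply v_p(a/b) = v_p(a) − v_p(b): v_19(9386/7) = 2 − 0 = 2.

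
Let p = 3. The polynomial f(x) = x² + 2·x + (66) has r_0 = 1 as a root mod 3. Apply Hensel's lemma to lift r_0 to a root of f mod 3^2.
r_1 = 4 (mod 9)

Hensel: r_{i+1} = r_i − f(r_i)·(f′(r_i))^{-1} mod 3^{i+2}, f′(x) = 2x + 2. Iterate:
  r_0 = 1 (mod 3)
  r_1 = 4 (mod 9)
Final: r = 4 satisfies f(r) ≡ 0 mod 3^2.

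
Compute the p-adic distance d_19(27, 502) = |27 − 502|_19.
d_19(27, 502) = 1/19

Step 1 — x − y = 27 − 502 = -475. Step 2 — v_19(-475) = 1 (factor: -475 = −(19^1 · 25); the sign does not affect v_p). Step 3 — |x − y|_19 = 19^{-1} = 1/19.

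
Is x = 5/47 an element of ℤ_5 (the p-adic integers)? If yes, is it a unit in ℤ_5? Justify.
x ∈ ℤ_5 but not a unit; v_5(x) = 1 > 0

ℤ_5 = {x ∈ ℚ_5 : v_5(x) ≥ 0} and ℤ_5^× = {x ∈ ℤ_5 : v_5(x) = 0}. Here v_5(5/47) = v_5(num) − v_5(den) = 1; compare against these criteria.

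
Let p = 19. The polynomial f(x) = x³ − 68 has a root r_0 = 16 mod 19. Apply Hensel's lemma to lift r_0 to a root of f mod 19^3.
r_2 = 4386 (mod 6859)

Hensel: r_{i+1} = r_i − f(r_i)/f′(r_i) mod 19^{i+2}, where f′(x) = 3x². Iterate:
  r_0 = 16 (mod 19)
  r_1 = 54 (mod 361)
  r_2 = 4386 (mod 6859)
Final: r = 4386 with f(r) ≡ 0 mod 19^3.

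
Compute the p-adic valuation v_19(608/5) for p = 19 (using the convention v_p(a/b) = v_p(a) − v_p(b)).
v_19(608/5) = 1

Factor powers of 19 from the numerator and denominator of the reduced fraction: 608 = 19^1 · 32 and 5 = 19^0 · 5. Apply v_p(a/b) = v_p(a) − v_p(b): v_19(608/5) = 1 − 0 = 1.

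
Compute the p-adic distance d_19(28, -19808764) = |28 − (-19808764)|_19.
d_19(28, -19808764) = 1/2476099

Step 1 — x − y = 28 − (-19808764) = 19808792. Step 2 — v_19(19808792) = 5 (factor: 19808792 = (19^5 · 8); the sign does not affect v_p). Step 3 — |x − y|_19 = 19^{-5} = 1/2476099.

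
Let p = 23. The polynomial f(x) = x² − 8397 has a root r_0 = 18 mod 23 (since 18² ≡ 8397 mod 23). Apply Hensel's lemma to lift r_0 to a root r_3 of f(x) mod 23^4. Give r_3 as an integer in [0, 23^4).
r_3 = 232870 (mod 279841)

Hensel's recurrence: r_{i+1} = r_i − f(r_i)·(f′(r_i))^{-1} mod 23^{i+2}, with f′(x) = 2x. Iterate:
  r_0 = 18 (mod 23)
  r_1 = 110 (mod 529)
  r_2 = 1697 (mod 12167)
  r_3 = 232870 (mod 279841)
Final: r_3 = 232870, and one checks f(r_3) ≡ 0 mod 23^4.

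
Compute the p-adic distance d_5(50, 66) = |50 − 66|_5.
d_5(50, 66) = 1

Step 1 — x − y = 50 − 66 = -16. Step 2 — v_5(-16) = 0 (factor: -16 = −(5^0 · 16); the sign does not affect v_p). Step 3 — |x − y|_5 = 5^{0} = 1.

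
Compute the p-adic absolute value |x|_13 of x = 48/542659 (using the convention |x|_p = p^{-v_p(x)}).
|48/542659|_13 = 28561

Step 1 — compute v_13(x) by factoring powers of 13 out of the numerator and denominator: v_13(48/542659) = -4. Step 2 — apply |x|_p = p^{-v_p(x)} = 13^{4} = 28561.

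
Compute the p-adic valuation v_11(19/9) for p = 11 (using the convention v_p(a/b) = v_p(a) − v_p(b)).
v_11(19/9) = 0

Factor powers of 11 from the numerator and denominator of the reduced fraction: 19 = 11^0 · 19 and 9 = 11^0 · 9. Apply v_p(a/b) = v_p(a) − v_p(b): v_11(19/9) = 0 − 0 = 0.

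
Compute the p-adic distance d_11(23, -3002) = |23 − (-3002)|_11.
d_11(23, -3002) = 1/121

Step 1 — x − y = 23 − (-3002) = 3025. Step 2 — v_11(3025) = 2 (factor: 3025 = (11^2 · 25); the sign does not affect v_p). Step 3 — |x − y|_11 = 11^{-2} = 1/121.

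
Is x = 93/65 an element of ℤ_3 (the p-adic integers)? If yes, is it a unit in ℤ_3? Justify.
x ∈ ℤ_3 but not a unit; v_3(x) = 1 > 0

ℤ_3 = {x ∈ ℚ_3 : v_3(x) ≥ 0} and ℤ_3^× = {x ∈ ℤ_3 : v_3(x) = 0}. Here v_3(93/65) = v_3(num) − v_3(den) = 1; compare against these criteria.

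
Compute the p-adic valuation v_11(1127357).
v_11(1127357) = 5

v_11(n) is the largest exponent k such that 11^k divides n. Factor out: 1127357 = 11^5 · 7. (Sign doesn't affect v_p.) So v_11(1127357) = 5.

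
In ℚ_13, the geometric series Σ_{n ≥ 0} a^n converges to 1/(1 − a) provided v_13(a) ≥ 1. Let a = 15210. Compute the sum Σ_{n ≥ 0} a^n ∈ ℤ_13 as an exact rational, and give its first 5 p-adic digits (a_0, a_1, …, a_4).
Σ a^n = 1/(1 − a) = -1/15209;  first 5 digits = (1, 0, 12, 6, 1)

v_13(a) = 2 ≥ 1, so the series converges in ℤ_13 to 1/(1 − a) = 1/(1 − 15210) = -1/15209. Expand this rational in ℤ_13: compute digits iteratively via d_i = x_i mod 13, x_{i+1} = (x_i − d_i)/13. The first 5 digits are (1, 0, 12, 6, 1).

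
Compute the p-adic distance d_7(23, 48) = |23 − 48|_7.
d_7(23, 48) = 1

Step 1 — x − y = 23 − 48 = -25. Step 2 — v_7(-25) = 0 (factor: -25 = −(7^0 · 25); the sign does not affect v_p). Step 3 — |x − y|_7 = 7^{0} = 1.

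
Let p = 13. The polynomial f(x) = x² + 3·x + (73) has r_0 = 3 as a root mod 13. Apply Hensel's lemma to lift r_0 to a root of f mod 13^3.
r_2 = 744 (mod 2197)

Hensel: r_{i+1} = r_i − f(r_i)·(f′(r_i))^{-1} mod 13^{i+2}, f′(x) = 2x + 3. Iterate:
  r_0 = 3 (mod 13)
  r_1 = 68 (mod 169)
  r_2 = 744 (mod 2197)
Final: r = 744 satisfies f(r) ≡ 0 mod 13^3.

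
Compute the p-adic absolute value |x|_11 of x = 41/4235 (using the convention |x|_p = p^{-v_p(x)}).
|41/4235|_11 = 121

Step 1 — compute v_11(x) by factoring powers of 11 out of the numerator and denominator: v_11(41/4235) = -2. Step 2 — apply |x|_p = p^{-v_p(x)} = 11^{2} = 121.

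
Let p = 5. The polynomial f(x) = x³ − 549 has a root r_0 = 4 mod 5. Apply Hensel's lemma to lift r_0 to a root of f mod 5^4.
r_3 = 599 (mod 625)

Hensel: r_{i+1} = r_i − f(r_i)/f′(r_i) mod 5^{i+2}, where f′(x) = 3x². Iterate:
  r_0 = 4 (mod 5)
  r_1 = 24 (mod 25)
  r_2 = 99 (mod 125)
  r_3 = 599 (mod 625)
Final: r = 599 with f(r) ≡ 0 mod 5^4.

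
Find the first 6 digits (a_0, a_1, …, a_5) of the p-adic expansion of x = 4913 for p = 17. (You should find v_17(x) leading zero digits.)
(a_0, …, a_5) = (0, 0, 0, 1, 0, 0)

v_17(4913) = 3, so a_0 = ... = a_2 = 0. Factor out: x = 17^3 · u with u = 1 a unit in ℤ_17. Expand u iteratively via a_{v+i} = u_i mod 17, u_{i+1} = (u_i − a_{v+i})/17:
  u_0 = 1;  a_3 = 1;  u_1 = (u_0 − 1)/17 = 0
  u_1 = 0;  a_4 = 0;  u_2 = (u_1 − 0)/17 = 0
  u_2 = 0;  a_5 = 0;  u_3 = (u_2 − 0)/17 = 0
Digits: (0, 0, 0, 1, 0, 0).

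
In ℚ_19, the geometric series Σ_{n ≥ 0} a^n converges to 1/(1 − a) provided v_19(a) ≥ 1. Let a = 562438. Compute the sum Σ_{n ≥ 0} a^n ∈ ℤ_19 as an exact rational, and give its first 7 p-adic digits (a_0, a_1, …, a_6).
Σ a^n = 1/(1 − a) = -1/562437;  first 7 digits = (1, 0, 0, 6, 4, 0, 17)

v_19(a) = 3 ≥ 1, so the series converges in ℤ_19 to 1/(1 − a) = 1/(1 − 562438) = -1/562437. Expand this rational in ℤ_19: compute digits iteratively via d_i = x_i mod 19, x_{i+1} = (x_i − d_i)/19. The first 7 digits are (1, 0, 0, 6, 4, 0, 17).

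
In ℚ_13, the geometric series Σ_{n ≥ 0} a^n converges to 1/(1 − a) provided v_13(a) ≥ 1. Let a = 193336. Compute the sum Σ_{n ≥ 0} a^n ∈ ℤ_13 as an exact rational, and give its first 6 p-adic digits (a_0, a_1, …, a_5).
Σ a^n = 1/(1 − a) = -1/193335;  first 6 digits = (1, 0, 0, 10, 6, 0)

v_13(a) = 3 ≥ 1, so the series converges in ℤ_13 to 1/(1 − a) = 1/(1 − 193336) = -1/193335. Expand this rational in ℤ_13: compute digits iteratively via d_i = x_i mod 13, x_{i+1} = (x_i − d_i)/13. The first 6 digits are (1, 0, 0, 10, 6, 0).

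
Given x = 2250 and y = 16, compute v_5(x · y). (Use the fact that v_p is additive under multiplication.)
v_5(36000) = 3

v_p(x) = 3 (factor: 2250 = 5^3 · 18); v_p(y) = 0 (factor: 16 = 5^0 · 16). Additivity: v_p(xy) = v_p(x) + v_p(y) = 3 + 0 = 3. (Direct check: xy = 36000 = 5^3 · (288).)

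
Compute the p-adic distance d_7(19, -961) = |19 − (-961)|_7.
d_7(19, -961) = 1/49

Step 1 — x − y = 19 − (-961) = 980. Step 2 — v_7(980) = 2 (factor: 980 = (7^2 · 20); the sign does not affect v_p). Step 3 — |x − y|_7 = 7^{-2} = 1/49.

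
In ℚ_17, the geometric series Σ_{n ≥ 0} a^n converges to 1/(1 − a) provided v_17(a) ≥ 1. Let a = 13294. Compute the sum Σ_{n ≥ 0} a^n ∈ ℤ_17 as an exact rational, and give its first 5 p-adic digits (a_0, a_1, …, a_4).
Σ a^n = 1/(1 − a) = -1/13293;  first 5 digits = (1, 0, 12, 2, 8)

v_17(a) = 2 ≥ 1, so the series converges in ℤ_17 to 1/(1 − a) = 1/(1 − 13294) = -1/13293. Expand this rational in ℤ_17: compute digits iteratively via d_i = x_i mod 17, x_{i+1} = (x_i − d_i)/17. The first 5 digits are (1, 0, 12, 2, 8).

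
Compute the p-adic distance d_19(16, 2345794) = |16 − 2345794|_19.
d_19(16, 2345794) = 1/130321

Step 1 — x − y = 16 − 2345794 = -2345778. Step 2 — v_19(-2345778) = 4 (factor: -2345778 = −(19^4 · 18); the sign does not affect v_p). Step 3 — |x − y|_19 = 19^{-4} = 1/130321.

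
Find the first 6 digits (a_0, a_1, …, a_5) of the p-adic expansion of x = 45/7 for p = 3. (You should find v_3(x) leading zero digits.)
(a_0, …, a_5) = (0, 0, 2, 0, 2, 1)

v_3(45/7) = 2, so a_0 = ... = a_1 = 0. Factor out: x = 3^2 · u with u = 5/7 a unit in ℤ_3. Expand u iteratively via a_{v+i} = u_i mod 3, u_{i+1} = (u_i − a_{v+i})/3:
  u_0 = 5/7;  a_2 = 2;  u_1 = (u_0 − 2)/3 = -3/7
  u_1 = -3/7;  a_3 = 0;  u_2 = (u_1 − 0)/3 = -1/7
  u_2 = -1/7;  a_4 = 2;  u_3 = (u_2 − 2)/3 = -5/7
  u_3 = -5/7;  a_5 = 1;  u_4 = (u_3 − 1)/3 = -4/7
Digits: (0, 0, 2, 0, 2, 1).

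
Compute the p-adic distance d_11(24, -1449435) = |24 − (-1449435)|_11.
d_11(24, -1449435) = 1/161051

Step 1 — x − y = 24 − (-1449435) = 1449459. Step 2 — v_11(1449459) = 5 (factor: 1449459 = (11^5 · 9); the sign does not affect v_p). Step 3 — |x − y|_11 = 11^{-5} = 1/161051.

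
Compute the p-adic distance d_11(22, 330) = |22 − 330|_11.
d_11(22, 330) = 1/11

Step 1 — x − y = 22 − 330 = -308. Step 2 — v_11(-308) = 1 (factor: -308 = −(11^1 · 28); the sign does not affect v_p). Step 3 — |x − y|_11 = 11^{-1} = 1/11.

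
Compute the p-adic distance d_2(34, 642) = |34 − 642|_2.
d_2(34, 642) = 1/32

Step 1 — x − y = 34 − 642 = -608. Step 2 — v_2(-608) = 5 (factor: -608 = −(2^5 · 19); the sign does not affect v_p). Step 3 — |x − y|_2 = 2^{-5} = 1/32.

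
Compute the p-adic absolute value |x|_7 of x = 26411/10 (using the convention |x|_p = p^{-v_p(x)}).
|26411/10|_7 = 1/2401

Step 1 — compute v_7(x) by factoring powers of 7 out of the numerator and denominator: v_7(26411/10) = 4. Step 2 — apply |x|_p = p^{-v_p(x)} = 7^{-4} = 1/2401.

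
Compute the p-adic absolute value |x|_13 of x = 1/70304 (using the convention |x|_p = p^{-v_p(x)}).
|1/70304|_13 = 2197

Step 1 — compute v_13(x) by factoring powers of 13 out of the numerator and denominator: v_13(1/70304) = -3. Step 2 — apply |x|_p = p^{-v_p(x)} = 13^{3} = 2197.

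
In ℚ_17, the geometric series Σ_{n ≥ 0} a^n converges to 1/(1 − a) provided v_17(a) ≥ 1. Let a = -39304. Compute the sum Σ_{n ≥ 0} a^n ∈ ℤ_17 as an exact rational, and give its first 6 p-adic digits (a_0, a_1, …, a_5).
Σ a^n = 1/(1 − a) = 1/39305;  first 6 digits = (1, 0, 0, 9, 16, 16)

v_17(a) = 3 ≥ 1, so the series converges in ℤ_17 to 1/(1 − a) = 1/(1 − (-39304)) = 1/39305. Expand this rational in ℤ_17: compute digits iteratively via d_i = x_i mod 17, x_{i+1} = (x_i − d_i)/17. The first 6 digits are (1, 0, 0, 9, 16, 16).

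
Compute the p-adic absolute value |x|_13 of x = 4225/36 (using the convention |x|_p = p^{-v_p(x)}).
|4225/36|_13 = 1/169

Step 1 — compute v_13(x) by factoring powers of 13 out of the numerator and denominator: v_13(4225/36) = 2. Step 2 — apply |x|_p = p^{-v_p(x)} = 13^{-2} = 1/169.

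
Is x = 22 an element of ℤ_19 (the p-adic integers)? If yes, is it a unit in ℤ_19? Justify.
x ∈ ℤ_19^× (unit); v_19(x) = 0

ℤ_19 = {x ∈ ℚ_19 : v_19(x) ≥ 0} and ℤ_19^× = {x ∈ ℤ_19 : v_19(x) = 0}. Here v_19(22) = v_19(num) − v_19(den) = 0; compare against these criteria.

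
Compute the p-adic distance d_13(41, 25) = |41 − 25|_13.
d_13(41, 25) = 1

Step 1 — x − y = 41 − 25 = 16. Step 2 — v_13(16) = 0 (factor: 16 = (13^0 · 16); the sign does not affect v_p). Step 3 — |x − y|_13 = 13^{0} = 1.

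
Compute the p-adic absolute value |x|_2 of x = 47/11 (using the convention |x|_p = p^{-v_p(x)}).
|47/11|_2 = 1

Step 1 — compute v_2(x) by factoring powers of 2 out of the numerator and denominator: v_2(47/11) = 0. Step 2 — apply |x|_p = p^{-v_p(x)} = 2^{0} = 1.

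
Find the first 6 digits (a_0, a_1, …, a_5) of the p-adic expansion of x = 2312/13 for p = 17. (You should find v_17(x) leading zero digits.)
(a_0, …, a_5) = (0, 0, 15, 7, 10, 2)

v_17(2312/13) = 2, so a_0 = ... = a_1 = 0. Factor out: x = 17^2 · u with u = 8/13 a unit in ℤ_17. Expand u iteratively via a_{v+i} = u_i mod 17, u_{i+1} = (u_i − a_{v+i})/17:
  u_0 = 8/13;  a_2 = 15;  u_1 = (u_0 − 15)/17 = -11/13
  u_1 = -11/13;  a_3 = 7;  u_2 = (u_1 − 7)/17 = -6/13
  u_2 = -6/13;  a_4 = 10;  u_3 = (u_2 − 10)/17 = -8/13
  u_3 = -8/13;  a_5 = 2;  u_4 = (u_3 − 2)/17 = -2/13
Digits: (0, 0, 15, 7, 10, 2).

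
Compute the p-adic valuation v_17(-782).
v_17(-782) = 1

v_17(n) is the largest exponent k such that 17^k divides n. Factor out: -782 = -17^1 · 46. (Sign doesn't affect v_p.) So v_17(-782) = 1.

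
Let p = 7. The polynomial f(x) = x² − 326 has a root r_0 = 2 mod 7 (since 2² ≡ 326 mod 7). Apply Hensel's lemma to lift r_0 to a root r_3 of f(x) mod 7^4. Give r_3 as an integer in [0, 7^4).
r_3 = 156 (mod 2401)

Hensel's recurrence: r_{i+1} = r_i − f(r_i)·(f′(r_i))^{-1} mod 7^{i+2}, with f′(x) = 2x. Iterate:
  r_0 = 2 (mod 7)
  r_1 = 9 (mod 49)
  r_2 = 156 (mod 343)
  r_3 = 156 (mod 2401)
Final: r_3 = 156, and one checks f(r_3) ≡ 0 mod 7^4.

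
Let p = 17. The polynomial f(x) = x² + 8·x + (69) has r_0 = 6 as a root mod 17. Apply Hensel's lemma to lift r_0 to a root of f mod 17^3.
r_2 = 4290 (mod 4913)

Hensel: r_{i+1} = r_i − f(r_i)·(f′(r_i))^{-1} mod 17^{i+2}, f′(x) = 2x + 8. Iterate:
  r_0 = 6 (mod 17)
  r_1 = 244 (mod 289)
  r_2 = 4290 (mod 4913)
Final: r = 4290 satisfies f(r) ≡ 0 mod 17^3.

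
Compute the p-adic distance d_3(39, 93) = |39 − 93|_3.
d_3(39, 93) = 1/27

Step 1 — x − y = 39 − 93 = -54. Step 2 — v_3(-54) = 3 (factor: -54 = −(3^3 · 2); the sign does not affect v_p). Step 3 — |x − y|_3 = 3^{-3} = 1/27.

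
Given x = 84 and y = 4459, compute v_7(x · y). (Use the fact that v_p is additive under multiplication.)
v_7(374556) = 4

v_p(x) = 1 (factor: 84 = 7^1 · 12); v_p(y) = 3 (factor: 4459 = 7^3 · 13). Additivity: v_p(xy) = v_p(x) + v_p(y) = 1 + 3 = 4. (Direct check: xy = 374556 = 7^4 · (156).)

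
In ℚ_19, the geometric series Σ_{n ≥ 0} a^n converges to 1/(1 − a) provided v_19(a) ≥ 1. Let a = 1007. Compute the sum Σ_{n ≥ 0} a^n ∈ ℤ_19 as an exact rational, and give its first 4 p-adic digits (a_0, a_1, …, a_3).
Σ a^n = 1/(1 − a) = -1/1006;  first 4 digits = (1, 15, 18, 7)

v_19(a) = 1 ≥ 1, so the series converges in ℤ_19 to 1/(1 − a) = 1/(1 − 1007) = -1/1006. Expand this rational in ℤ_19: compute digits iteratively via d_i = x_i mod 19, x_{i+1} = (x_i − d_i)/19. The first 4 digits are (1, 15, 18, 7).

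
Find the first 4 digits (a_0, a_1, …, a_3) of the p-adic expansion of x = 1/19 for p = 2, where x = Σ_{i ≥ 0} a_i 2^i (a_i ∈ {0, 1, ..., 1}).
(a_0, …, a_3) = (1, 1, 0, 1)

v_2(1/19) = 0 (numerator and denominator both coprime to 2), so x ∈ ℤ_2^×. Compute digits iteratively via a_i = x_i mod 2, x_{i+1} = (x_i − a_i)/2, with x_0 = x:
  x_0 = 1/19;  a_0 = 1;  x_1 = (x_0 − 1)/2 = -9/19
  x_1 = -9/19;  a_1 = 1;  x_2 = (x_1 − 1)/2 = -14/19
  x_2 = -14/19;  a_2 = 0;  x_3 = (x_2 − 0)/2 = -7/19
  x_3 = -7/19;  a_3 = 1;  x_4 = (x_3 − 1)/2 = -13/19
Digits: (1, 1, 0, 1).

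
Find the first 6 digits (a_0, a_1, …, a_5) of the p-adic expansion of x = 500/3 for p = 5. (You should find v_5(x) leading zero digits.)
(a_0, …, a_5) = (0, 0, 0, 3, 3, 1)

v_5(500/3) = 3, so a_0 = ... = a_2 = 0. Factor out: x = 5^3 · u with u = 4/3 a unit in ℤ_5. Expand u iteratively via a_{v+i} = u_i mod 5, u_{i+1} = (u_i − a_{v+i})/5:
  u_0 = 4/3;  a_3 = 3;  u_1 = (u_0 − 3)/5 = -1/3
  u_1 = -1/3;  a_4 = 3;  u_2 = (u_1 − 3)/5 = -2/3
  u_2 = -2/3;  a_5 = 1;  u_3 = (u_2 − 1)/5 = -1/3
Digits: (0, 0, 0, 3, 3, 1).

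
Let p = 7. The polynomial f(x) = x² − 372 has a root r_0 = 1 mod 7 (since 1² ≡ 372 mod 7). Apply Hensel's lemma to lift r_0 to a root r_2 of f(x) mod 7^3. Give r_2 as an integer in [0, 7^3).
r_2 = 260 (mod 343)

Hensel's recurrence: r_{i+1} = r_i − f(r_i)·(f′(r_i))^{-1} mod 7^{i+2}, with f′(x) = 2x. Iterate:
  r_0 = 1 (mod 7)
  r_1 = 15 (mod 49)
  r_2 = 260 (mod 343)
Final: r_2 = 260, and one checks f(r_2) ≡ 0 mod 7^3.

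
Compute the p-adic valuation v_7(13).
v_7(13) = 0

v_7(n) is the largest exponent k such that 7^k divides n. Factor out: 13 = 7^0 · 13. (Sign doesn't affect v_p.) So v_7(13) = 0.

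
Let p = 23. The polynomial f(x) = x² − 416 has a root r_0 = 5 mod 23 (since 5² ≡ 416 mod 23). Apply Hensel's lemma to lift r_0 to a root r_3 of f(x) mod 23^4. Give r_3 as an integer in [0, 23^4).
r_3 = 10148 (mod 279841)

Hensel's recurrence: r_{i+1} = r_i − f(r_i)·(f′(r_i))^{-1} mod 23^{i+2}, with f′(x) = 2x. Iterate:
  r_0 = 5 (mod 23)
  r_1 = 97 (mod 529)
  r_2 = 10148 (mod 12167)
  r_3 = 10148 (mod 279841)
Final: r_3 = 10148, and one checks f(r_3) ≡ 0 mod 23^4.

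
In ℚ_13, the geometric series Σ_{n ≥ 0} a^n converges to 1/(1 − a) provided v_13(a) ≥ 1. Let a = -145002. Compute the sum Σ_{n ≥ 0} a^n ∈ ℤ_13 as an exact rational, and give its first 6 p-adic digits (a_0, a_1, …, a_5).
Σ a^n = 1/(1 − a) = 1/145003;  first 6 digits = (1, 0, 0, 12, 7, 12)

v_13(a) = 3 ≥ 1, so the series converges in ℤ_13 to 1/(1 − a) = 1/(1 − (-145002)) = 1/145003. Expand this rational in ℤ_13: compute digits iteratively via d_i = x_i mod 13, x_{i+1} = (x_i − d_i)/13. The first 6 digits are (1, 0, 0, 12, 7, 12).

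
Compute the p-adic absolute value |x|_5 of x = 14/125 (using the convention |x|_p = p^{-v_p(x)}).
|14/125|_5 = 125

Step 1 — compute v_5(x) by factoring powers of 5 out of the numerator and denominator: v_5(14/125) = -3. Step 2 — apply |x|_p = p^{-v_p(x)} = 5^{3} = 125.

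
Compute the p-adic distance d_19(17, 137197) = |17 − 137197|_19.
d_19(17, 137197) = 1/6859

Step 1 — x − y = 17 − 137197 = -137180. Step 2 — v_19(-137180) = 3 (factor: -137180 = −(19^3 · 20); the sign does not affect v_p). Step 3 — |x − y|_19 = 19^{-3} = 1/6859.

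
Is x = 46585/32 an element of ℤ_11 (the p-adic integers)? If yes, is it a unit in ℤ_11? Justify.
x ∈ ℤ_11 but not a unit; v_11(x) = 3 > 0

ℤ_11 = {x ∈ ℚ_11 : v_11(x) ≥ 0} and ℤ_11^× = {x ∈ ℤ_11 : v_11(x) = 0}. Here v_11(46585/32) = v_11(num) − v_11(den) = 3; compare against these criteria.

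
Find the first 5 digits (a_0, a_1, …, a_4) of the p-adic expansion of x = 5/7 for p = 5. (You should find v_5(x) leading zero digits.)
(a_0, …, a_4) = (0, 3, 3, 0, 2)

v_5(5/7) = 1, so a_0 = ... = a_0 = 0. Factor out: x = 5^1 · u with u = 1/7 a unit in ℤ_5. Expand u iteratively via a_{v+i} = u_i mod 5, u_{i+1} = (u_i − a_{v+i})/5:
  u_0 = 1/7;  a_1 = 3;  u_1 = (u_0 − 3)/5 = -4/7
  u_1 = -4/7;  a_2 = 3;  u_2 = (u_1 − 3)/5 = -5/7
  u_2 = -5/7;  a_3 = 0;  u_3 = (u_2 − 0)/5 = -1/7
  u_3 = -1/7;  a_4 = 2;  u_4 = (u_3 − 2)/5 = -3/7
Digits: (0, 3, 3, 0, 2).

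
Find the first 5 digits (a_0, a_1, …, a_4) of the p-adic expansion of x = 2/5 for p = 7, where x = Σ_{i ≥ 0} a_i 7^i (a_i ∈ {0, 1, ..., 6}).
(a_0, …, a_4) = (6, 2, 1, 4, 5)

v_7(2/5) = 0 (numerator and denominator both coprime to 7), so x ∈ ℤ_7^×. Compute digits iteratively via a_i = x_i mod 7, x_{i+1} = (x_i − a_i)/7, with x_0 = x:
  x_0 = 2/5;  a_0 = 6;  x_1 = (x_0 − 6)/7 = -4/5
  x_1 = -4/5;  a_1 = 2;  x_2 = (x_1 − 2)/7 = -2/5
  x_2 = -2/5;  a_2 = 1;  x_3 = (x_2 − 1)/7 = -1/5
  x_3 = -1/5;  a_3 = 4;  x_4 = (x_3 − 4)/7 = -3/5
  x_4 = -3/5;  a_4 = 5;  x_5 = (x_4 − 5)/7 = -4/5
Digits: (6, 2, 1, 4, 5).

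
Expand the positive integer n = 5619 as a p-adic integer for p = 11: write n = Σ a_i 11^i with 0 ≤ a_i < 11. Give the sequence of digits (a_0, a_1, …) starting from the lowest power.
(a_0, a_1, …) = (9, 4, 2, 4)

Repeated division by 11 gives the digits low-to-high: 5619 = 9 + 4·11^1 + 2·11^2 + 4·11^3. Digit sequence: (9, 4, 2, 4).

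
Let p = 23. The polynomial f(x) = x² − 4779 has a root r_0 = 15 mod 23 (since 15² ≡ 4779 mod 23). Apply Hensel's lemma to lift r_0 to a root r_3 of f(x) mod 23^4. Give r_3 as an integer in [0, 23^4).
r_3 = 266148 (mod 279841)

Hensel's recurrence: r_{i+1} = r_i − f(r_i)·(f′(r_i))^{-1} mod 23^{i+2}, with f′(x) = 2x. Iterate:
  r_0 = 15 (mod 23)
  r_1 = 61 (mod 529)
  r_2 = 10641 (mod 12167)
  r_3 = 266148 (mod 279841)
Final: r_3 = 266148, and one checks f(r_3) ≡ 0 mod 23^4.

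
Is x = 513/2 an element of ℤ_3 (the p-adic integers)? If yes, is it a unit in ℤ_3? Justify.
x ∈ ℤ_3 but not a unit; v_3(x) = 3 > 0

ℤ_3 = {x ∈ ℚ_3 : v_3(x) ≥ 0} and ℤ_3^× = {x ∈ ℤ_3 : v_3(x) = 0}. Here v_3(513/2) = v_3(num) − v_3(den) = 3; compare against these criteria.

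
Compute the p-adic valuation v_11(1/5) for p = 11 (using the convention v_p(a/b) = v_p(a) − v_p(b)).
v_11(1/5) = 0

Factor powers of 11 from the numerator and denominator of the reduced fraction: 1 = 11^0 · 1 and 5 = 11^0 · 5. Apply v_p(a/b) = v_p(a) − v_p(b): v_11(1/5) = 0 − 0 = 0.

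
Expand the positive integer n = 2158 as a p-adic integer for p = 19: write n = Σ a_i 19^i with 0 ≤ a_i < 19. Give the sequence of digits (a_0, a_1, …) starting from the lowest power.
(a_0, a_1, …) = (11, 18, 5)

Repeated division by 19 gives the digits low-to-high: 2158 = 11 + 18·19^1 + 5·19^2. Digit sequence: (11, 18, 5).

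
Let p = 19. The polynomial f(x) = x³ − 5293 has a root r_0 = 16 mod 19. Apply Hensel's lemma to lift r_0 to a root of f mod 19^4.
r_3 = 49036 (mod 130321)

Hensel: r_{i+1} = r_i − f(r_i)/f′(r_i) mod 19^{i+2}, where f′(x) = 3x². Iterate:
  r_0 = 16 (mod 19)
  r_1 = 301 (mod 361)
  r_2 = 1023 (mod 6859)
  r_3 = 49036 (mod 130321)
Final: r = 49036 with f(r) ≡ 0 mod 19^4.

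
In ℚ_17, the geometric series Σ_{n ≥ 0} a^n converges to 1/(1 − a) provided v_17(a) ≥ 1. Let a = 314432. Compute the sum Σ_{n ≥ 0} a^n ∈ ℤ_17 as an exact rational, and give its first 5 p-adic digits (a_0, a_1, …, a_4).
Σ a^n = 1/(1 − a) = -1/314431;  first 5 digits = (1, 0, 0, 13, 3)

v_17(a) = 3 ≥ 1, so the series converges in ℤ_17 to 1/(1 − a) = 1/(1 − 314432) = -1/314431. Expand this rational in ℤ_17: compute digits iteratively via d_i = x_i mod 17, x_{i+1} = (x_i − d_i)/17. The first 5 digits are (1, 0, 0, 13, 3).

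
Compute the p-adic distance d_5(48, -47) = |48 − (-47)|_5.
d_5(48, -47) = 1/5

Step 1 — x − y = 48 − (-47) = 95. Step 2 — v_5(95) = 1 (factor: 95 = (5^1 · 19); the sign does not affect v_p). Step 3 — |x − y|_5 = 5^{-1} = 1/5.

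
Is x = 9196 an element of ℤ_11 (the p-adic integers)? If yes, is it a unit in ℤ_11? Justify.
x ∈ ℤ_11 but not a unit; v_11(x) = 2 > 0

ℤ_11 = {x ∈ ℚ_11 : v_11(x) ≥ 0} and ℤ_11^× = {x ∈ ℤ_11 : v_11(x) = 0}. Here v_11(9196) = v_11(num) − v_11(den) = 2; compare against these criteria.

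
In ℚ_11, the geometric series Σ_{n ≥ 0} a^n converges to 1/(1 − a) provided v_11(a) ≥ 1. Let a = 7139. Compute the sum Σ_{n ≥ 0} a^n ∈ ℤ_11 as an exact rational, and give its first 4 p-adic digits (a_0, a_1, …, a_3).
Σ a^n = 1/(1 − a) = -1/7138;  first 4 digits = (1, 0, 4, 5)

v_11(a) = 2 ≥ 1, so the series converges in ℤ_11 to 1/(1 − a) = 1/(1 − 7139) = -1/7138. Expand this rational in ℤ_11: compute digits iteratively via d_i = x_i mod 11, x_{i+1} = (x_i − d_i)/11. The first 4 digits are (1, 0, 4, 5).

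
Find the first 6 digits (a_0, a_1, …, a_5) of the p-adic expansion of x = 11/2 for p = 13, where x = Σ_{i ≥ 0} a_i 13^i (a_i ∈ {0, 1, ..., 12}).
(a_0, …, a_5) = (12, 6, 6, 6, 6, 6)

v_13(11/2) = 0 (numerator and denominator both coprime to 13), so x ∈ ℤ_13^×. Compute digits iteratively via a_i = x_i mod 13, x_{i+1} = (x_i − a_i)/13, with x_0 = x:
  x_0 = 11/2;  a_0 = 12;  x_1 = (x_0 − 12)/13 = -1/2
  x_1 = -1/2;  a_1 = 6;  x_2 = (x_1 − 6)/13 = -1/2
  x_2 = -1/2;  a_2 = 6;  x_3 = (x_2 − 6)/13 = -1/2
  x_3 = -1/2;  a_3 = 6;  x_4 = (x_3 − 6)/13 = -1/2
  x_4 = -1/2;  a_4 = 6;  x_5 = (x_4 − 6)/13 = -1/2
  x_5 = -1/2;  a_5 = 6;  x_6 = (x_5 − 6)/13 = -1/2
Digits: (12, 6, 6, 6, 6, 6).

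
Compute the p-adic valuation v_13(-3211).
v_13(-3211) = 2

v_13(n) is the largest exponent k such that 13^k divides n. Factor out: -3211 = -13^2 · 19. (Sign doesn't affect v_p.) So v_13(-3211) = 2.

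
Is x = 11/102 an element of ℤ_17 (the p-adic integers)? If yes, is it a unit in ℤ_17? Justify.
x ∉ ℤ_17 (v_17(x) = -1 < 0)

ℤ_17 = {x ∈ ℚ_17 : v_17(x) ≥ 0} and ℤ_17^× = {x ∈ ℤ_17 : v_17(x) = 0}. Here v_17(11/102) = v_17(num) − v_17(den) = -1; compare against these criteria.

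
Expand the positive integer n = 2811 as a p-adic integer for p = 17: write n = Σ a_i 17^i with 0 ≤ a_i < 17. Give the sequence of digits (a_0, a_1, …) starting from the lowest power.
(a_0, a_1, …) = (6, 12, 9)

Repeated division by 17 gives the digits low-to-high: 2811 = 6 + 12·17^1 + 9·17^2. Digit sequence: (6, 12, 9).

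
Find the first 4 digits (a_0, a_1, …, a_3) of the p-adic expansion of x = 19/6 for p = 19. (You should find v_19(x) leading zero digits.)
(a_0, …, a_3) = (0, 16, 15, 15)

v_19(19/6) = 1, so a_0 = ... = a_0 = 0. Factor out: x = 19^1 · u with u = 1/6 a unit in ℤ_19. Expand u iteratively via a_{v+i} = u_i mod 19, u_{i+1} = (u_i − a_{v+i})/19:
  u_0 = 1/6;  a_1 = 16;  u_1 = (u_0 − 16)/19 = -5/6
  u_1 = -5/6;  a_2 = 15;  u_2 = (u_1 − 15)/19 = -5/6
  u_2 = -5/6;  a_3 = 15;  u_3 = (u_2 − 15)/19 = -5/6
Digits: (0, 16, 15, 15).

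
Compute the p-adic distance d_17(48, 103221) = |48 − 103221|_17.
d_17(48, 103221) = 1/4913

Step 1 — x − y = 48 − 103221 = -103173. Step 2 — v_17(-103173) = 3 (factor: -103173 = −(17^3 · 21); the sign does not affect v_p). Step 3 — |x − y|_17 = 17^{-3} = 1/4913.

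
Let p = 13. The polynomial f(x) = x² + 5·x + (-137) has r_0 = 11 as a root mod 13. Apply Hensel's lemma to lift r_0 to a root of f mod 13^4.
r_3 = 1662 (mod 28561)

Hensel: r_{i+1} = r_i − f(r_i)·(f′(r_i))^{-1} mod 13^{i+2}, f′(x) = 2x + 5. Iterate:
  r_0 = 11 (mod 13)
  r_1 = 141 (mod 169)
  r_2 = 1662 (mod 2197)
  r_3 = 1662 (mod 28561)
Final: r = 1662 satisfies f(r) ≡ 0 mod 13^4.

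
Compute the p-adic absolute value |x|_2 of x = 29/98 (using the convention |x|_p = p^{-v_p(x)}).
|29/98|_2 = 2

Step 1 — compute v_2(x) by factoring powers of 2 out of the numerator and denominator: v_2(29/98) = -1. Step 2 — apply |x|_p = p^{-v_p(x)} = 2^{1} = 2.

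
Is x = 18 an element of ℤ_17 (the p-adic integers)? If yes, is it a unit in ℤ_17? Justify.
x ∈ ℤ_17^× (unit); v_17(x) = 0

ℤ_17 = {x ∈ ℚ_17 : v_17(x) ≥ 0} and ℤ_17^× = {x ∈ ℤ_17 : v_17(x) = 0}. Here v_17(18) = v_17(num) − v_17(den) = 0; compare against these criteria.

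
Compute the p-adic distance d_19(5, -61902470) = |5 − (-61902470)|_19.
d_19(5, -61902470) = 1/2476099

Step 1 — x − y = 5 − (-61902470) = 61902475. Step 2 — v_19(61902475) = 5 (factor: 61902475 = (19^5 · 25); the sign does not affect v_p). Step 3 — |x − y|_19 = 19^{-5} = 1/2476099.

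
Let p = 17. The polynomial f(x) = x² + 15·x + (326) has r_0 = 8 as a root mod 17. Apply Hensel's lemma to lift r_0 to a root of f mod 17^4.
r_3 = 60868 (mod 83521)

Hensel: r_{i+1} = r_i − f(r_i)·(f′(r_i))^{-1} mod 17^{i+2}, f′(x) = 2x + 15. Iterate:
  r_0 = 8 (mod 17)
  r_1 = 178 (mod 289)
  r_2 = 1912 (mod 4913)
  r_3 = 60868 (mod 83521)
Final: r = 60868 satisfies f(r) ≡ 0 mod 17^4.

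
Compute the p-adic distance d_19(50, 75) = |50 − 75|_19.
d_19(50, 75) = 1

Step 1 — x − y = 50 − 75 = -25. Step 2 — v_19(-25) = 0 (factor: -25 = −(19^0 · 25); the sign does not affect v_p). Step 3 — |x − y|_19 = 19^{0} = 1.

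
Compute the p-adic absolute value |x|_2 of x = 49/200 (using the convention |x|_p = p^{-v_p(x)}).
|49/200|_2 = 8

Step 1 — compute v_2(x) by factoring powers of 2 out of the numerator and denominator: v_2(49/200) = -3. Step 2 — apply |x|_p = p^{-v_p(x)} = 2^{3} = 8.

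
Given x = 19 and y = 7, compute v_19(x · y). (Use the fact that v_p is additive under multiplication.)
v_19(133) = 1

v_p(x) = 1 (factor: 19 = 19^1 · 1); v_p(y) = 0 (factor: 7 = 19^0 · 7). Additivity: v_p(xy) = v_p(x) + v_p(y) = 1 + 0 = 1. (Direct check: xy = 133 = 19^1 · (7).)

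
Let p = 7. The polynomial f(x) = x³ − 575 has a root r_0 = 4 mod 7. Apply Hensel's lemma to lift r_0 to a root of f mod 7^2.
r_1 = 32 (mod 49)

Hensel: r_{i+1} = r_i − f(r_i)/f′(r_i) mod 7^{i+2}, where f′(x) = 3x². Iterate:
  r_0 = 4 (mod 7)
  r_1 = 32 (mod 49)
Final: r = 32 with f(r) ≡ 0 mod 7^2.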